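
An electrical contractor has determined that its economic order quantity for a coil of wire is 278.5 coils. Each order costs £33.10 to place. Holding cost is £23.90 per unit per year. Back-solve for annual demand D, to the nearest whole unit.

D ≈ 28,002 coils per year

Invert the EOQ relation Q*² = 2DS/H.
From Q* = √(2DS/H): D = Q*²H / (2S) = 278.5² × 23.9 / (2 × 33.1) = 28002.081.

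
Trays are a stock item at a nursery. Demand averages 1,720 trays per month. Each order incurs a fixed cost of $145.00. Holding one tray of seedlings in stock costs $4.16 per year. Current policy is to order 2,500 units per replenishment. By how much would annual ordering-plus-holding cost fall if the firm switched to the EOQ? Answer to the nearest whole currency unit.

Extra cost ≈ $1,407 per year

Annual demand D = 1,720 × 12 = 20,640.
EOQ = √(2DS/H) = √(2 × 20,640 × 145 / 4.16) ≈ 1199.52.
Cost at Q* = (D/Q*)S + (Q*/2)H = √(2DSH) ≈ $4,990.00.
Cost at Q = 2,500: (20,640/2,500)×145 + (2,500/2)×4.16 = $1,197.12 + $5,200.00 = $6,397.12.
Excess = $6,397.12 − $4,990.00 = $1,407.12.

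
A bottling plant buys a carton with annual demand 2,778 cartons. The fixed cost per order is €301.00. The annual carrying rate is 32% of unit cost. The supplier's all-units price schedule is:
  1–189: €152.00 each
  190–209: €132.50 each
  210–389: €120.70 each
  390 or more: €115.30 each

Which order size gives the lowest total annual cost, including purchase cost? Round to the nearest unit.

Q* ≈ 390 cartons

Holding cost per unit per year at price C is H = 0.32·C.
For each price level, check whether its EOQ is feasible; otherwise the best quantity at that price is the breakpoint.
EOQ at €152.00 = 185.4 (feasible in tier 1): TC = 2,778×€152.00 + (2,778/185.4)×301 + (185.4/2)×0.32×€152.00 = €431,275.06.
EOQ at €132.50 = 198.6 (feasible in tier 2): TC = 2,778×€132.50 + (2,778/198.6)×301 + (198.6/2)×0.32×€132.50 = €376,505.68.
EOQ at €120.70 = 208.1 < 210, so use break Q=210: TC = 2,778×€120.70 + (2,778/210.0)×301 + (210.0/2)×0.32×€120.70 = €343,341.92.
EOQ at €115.30 = 212.9 < 390, so use break Q=390: TC = 2,778×€115.30 + (2,778/390.0)×301 + (390.0/2)×0.32×€115.30 = €329,642.17.
Lowest total cost is €329,642.17 at Q = 390.0.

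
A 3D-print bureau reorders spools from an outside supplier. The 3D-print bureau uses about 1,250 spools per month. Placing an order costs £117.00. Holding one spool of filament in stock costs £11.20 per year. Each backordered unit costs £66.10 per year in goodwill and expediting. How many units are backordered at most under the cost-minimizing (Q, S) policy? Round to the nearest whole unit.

Annual demand D = 1,250 × 12 = 15,000.
With planned backorders, Q* = √(2DS/H) · √((H+B)/B).
√(2DS/H) = √(2 × 15,000 × 117 / 11.2) = 559.815.
√((H+B)/B) = √((11.2+66.1)/66.1) = 1.0814.
Q* ≈ 605.388.
S* = Q* · H/(H+B) = 605.388 × 11.2/77.3 ≈ 87.715.

S* ≈ 88 spools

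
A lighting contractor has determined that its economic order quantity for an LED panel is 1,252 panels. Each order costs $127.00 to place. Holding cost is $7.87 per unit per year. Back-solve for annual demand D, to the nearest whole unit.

D ≈ 48,568 panels per year

Invert the EOQ relation Q*² = 2DS/H.
From Q* = √(2DS/H): D = Q*²H / (2S) = 1,252² × 7.87 / (2 × 127) = 48567.939.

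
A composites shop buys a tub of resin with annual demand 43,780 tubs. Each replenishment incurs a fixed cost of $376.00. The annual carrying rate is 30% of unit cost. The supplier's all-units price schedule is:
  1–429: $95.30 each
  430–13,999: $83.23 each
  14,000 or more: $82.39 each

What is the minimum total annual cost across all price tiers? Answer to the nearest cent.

Holding cost per unit per year at price C is H = 0.30·C.
For each price level, check whether its EOQ is feasible; otherwise the best quantity at that price is the breakpoint.
Tier 1 ($95.30): EOQ = 1073.1 exceeds tier's upper bound 429, so this tier is dominated.
EOQ at $83.23 = 1148.3 (feasible in tier 2): TC = 43,780×$83.23 + (43,780/1148.3)×376 + (1148.3/2)×0.30×$83.23 = $3,672,480.70.
EOQ at $82.39 = 1154.1 < 14000, so use break Q=14000: TC = 43,780×$82.39 + (43,780/14000.0)×376 + (14000.0/2)×0.30×$82.39 = $3,781,229.01.
Lowest total cost among the candidates is at Q = 1148.3.

TC* ≈ $3,672,480.70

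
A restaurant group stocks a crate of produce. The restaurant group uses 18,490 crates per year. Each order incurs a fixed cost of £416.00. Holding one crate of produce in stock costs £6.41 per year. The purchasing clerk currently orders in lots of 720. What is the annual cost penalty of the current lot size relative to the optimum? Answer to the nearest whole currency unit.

EOQ = √(2DS/H) = √(2 × 18,490 × 416 / 6.41) ≈ 1549.18.
Cost at Q* = (D/Q*)S + (Q*/2)H = √(2DSH) ≈ £9,930.23.
Cost at Q = 720: (18,490/720)×416 + (720/2)×6.41 = £10,683.11 + £2,307.60 = £12,990.71.
Excess = £12,990.71 − £9,930.23 = £3,060.49.

Extra cost ≈ £3,060 per year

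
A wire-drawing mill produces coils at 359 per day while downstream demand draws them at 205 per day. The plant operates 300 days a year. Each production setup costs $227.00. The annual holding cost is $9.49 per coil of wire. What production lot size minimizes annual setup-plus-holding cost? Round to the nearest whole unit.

Annual demand D = 205 × 300 = 61,500.
Production build-up factor (1 − d/p) = 1 − 205/359 = 0.4290.
Q* = √(2DS / (H(1 − d/p))) = √(2 × 61,500 × 227 / (9.49 × 0.4290)).
= √(27,921,000 / 4.0709) ≈ 2618.902.

Q* ≈ 2,619 coils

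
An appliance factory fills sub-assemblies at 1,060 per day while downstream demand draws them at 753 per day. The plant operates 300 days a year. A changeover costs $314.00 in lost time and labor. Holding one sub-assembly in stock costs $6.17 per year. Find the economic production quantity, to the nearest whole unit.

Annual demand D = 753 × 300 = 225,900.
Production build-up factor (1 − d/p) = 1 − 753/1,060 = 0.2896.
Q* = √(2DS / (H(1 − d/p))) = √(2 × 225,900 × 314 / (6.17 × 0.2896)).
= √(141,865,200 / 1.787) ≈ 8910.029.

Q* ≈ 8,910 sub-assemblies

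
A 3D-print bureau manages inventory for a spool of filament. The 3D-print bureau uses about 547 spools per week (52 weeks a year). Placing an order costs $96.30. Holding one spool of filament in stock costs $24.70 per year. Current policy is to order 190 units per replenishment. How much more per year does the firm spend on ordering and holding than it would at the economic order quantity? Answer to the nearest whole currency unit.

Annual demand D = 547 × 52 = 28,444.
EOQ = √(2DS/H) = √(2 × 28,444 × 96.3 / 24.7) ≈ 470.95.
Cost at Q* = (D/Q*)S + (Q*/2)H = √(2DSH) ≈ $11,632.47.
Cost at Q = 190: (28,444/190)×96.3 + (190/2)×24.7 = $14,416.62 + $2,346.50 = $16,763.12.
Excess = $16,763.12 − $11,632.47 = $5,130.65.

Extra cost ≈ $5,131 per year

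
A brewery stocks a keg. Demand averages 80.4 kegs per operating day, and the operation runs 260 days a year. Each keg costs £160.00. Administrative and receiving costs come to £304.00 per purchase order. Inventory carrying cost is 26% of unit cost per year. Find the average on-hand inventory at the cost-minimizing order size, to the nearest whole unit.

Annual demand D = 80.4 × 260 = 20,904.
Holding cost H = 0.26 × £160.00 = £41.6000 per unit per year.
EOQ = √(2DS/H) = √(2 × 20,904 × 304 / 41.6) ≈ 552.74.
Average inventory = Q*/2 ≈ 552.74 / 2 = 276.369.

Average inventory ≈ 276 kegs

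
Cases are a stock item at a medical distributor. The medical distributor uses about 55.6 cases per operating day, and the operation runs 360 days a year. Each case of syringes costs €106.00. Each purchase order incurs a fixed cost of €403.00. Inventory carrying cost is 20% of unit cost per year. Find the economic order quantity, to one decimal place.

Q* ≈ 872.3 cases

Annual demand D = 55.6 × 360 = 20,016.
Holding cost H = 0.20 × €106.00 = €21.2000 per unit per year.
EOQ = √(2DS / H) = √(2 × 20,016 × 403 / 21.2).
= √(16,132,896 / 21.2) = √760,985.6604 ≈ 872.345.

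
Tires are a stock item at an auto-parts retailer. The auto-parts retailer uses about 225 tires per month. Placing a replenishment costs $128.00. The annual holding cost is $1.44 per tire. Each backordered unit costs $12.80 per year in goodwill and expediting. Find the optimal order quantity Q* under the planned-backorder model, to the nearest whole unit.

Annual demand D = 225 × 12 = 2,700.
With planned backorders, Q* = √(2DS/H) · √((H+B)/B).
√(2DS/H) = √(2 × 2,700 × 128 / 1.44) = 692.820.
√((H+B)/B) = √((1.44+12.8)/12.8) = 1.0548.
Q* ≈ 730.753.

Q* ≈ 731 tires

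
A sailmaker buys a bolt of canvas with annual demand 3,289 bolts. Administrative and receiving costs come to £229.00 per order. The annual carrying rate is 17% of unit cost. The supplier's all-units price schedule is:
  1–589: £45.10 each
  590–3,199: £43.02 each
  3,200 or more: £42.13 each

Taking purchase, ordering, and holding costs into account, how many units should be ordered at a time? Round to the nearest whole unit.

Holding cost per unit per year at price C is H = 0.17·C.
For each price level, check whether its EOQ is feasible; otherwise the best quantity at that price is the breakpoint.
EOQ at £45.10 = 443.3 (feasible in tier 1): TC = 3,289×£45.10 + (3,289/443.3)×229 + (443.3/2)×0.17×£45.10 = £151,732.32.
EOQ at £43.02 = 453.8 < 590, so use break Q=590: TC = 3,289×£43.02 + (3,289/590.0)×229 + (590.0/2)×0.17×£43.02 = £144,926.81.
EOQ at £42.13 = 458.6 < 3200, so use break Q=3200: TC = 3,289×£42.13 + (3,289/3200.0)×229 + (3200.0/2)×0.17×£42.13 = £150,260.30.
Lowest total cost is £144,926.81 at Q = 590.0.

Q* ≈ 590 bolts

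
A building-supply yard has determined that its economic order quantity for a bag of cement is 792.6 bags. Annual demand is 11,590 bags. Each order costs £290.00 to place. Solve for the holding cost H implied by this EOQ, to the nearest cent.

H ≈ £10.70

The basic EOQ model gives Q* = √(2DS/H); rearrange for the unknown.
From Q* = √(2DS/H): H = 2DS / Q*² = 2 × 11,590 × 290 / 792.6² = 10.7005.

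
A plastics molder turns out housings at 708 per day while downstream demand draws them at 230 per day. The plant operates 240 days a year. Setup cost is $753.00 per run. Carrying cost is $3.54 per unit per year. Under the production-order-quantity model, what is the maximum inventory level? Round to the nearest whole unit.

I_max ≈ 3,982 housings

Annual demand D = 230 × 240 = 55,200.
Production build-up factor (1 − d/p) = 1 − 230/708 = 0.6751.
Q* = √(2DS / (H(1 − d/p))) = √(2 × 55,200 × 753 / (3.54 × 0.6751)).
= √(83,131,200 / 2.39) ≈ 5897.705.
Maximum inventory = Q*(1 − d/p) = 5897.705 × 0.6751 ≈ 3981.784.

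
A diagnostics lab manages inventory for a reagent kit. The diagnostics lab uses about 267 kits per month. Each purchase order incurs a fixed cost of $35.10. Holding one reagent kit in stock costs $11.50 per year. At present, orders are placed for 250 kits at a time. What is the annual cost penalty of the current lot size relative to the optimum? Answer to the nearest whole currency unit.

Annual demand D = 267 × 12 = 3,204.
EOQ = √(2DS/H) = √(2 × 3,204 × 35.1 / 11.5) ≈ 139.85.
Cost at Q* = (D/Q*)S + (Q*/2)H = √(2DSH) ≈ $1,608.29.
Cost at Q = 250: (3,204/250)×35.1 + (250/2)×11.5 = $449.84 + $1,437.50 = $1,887.34.
Excess = $1,887.34 − $1,608.29 = $279.05.

Extra cost ≈ $279 per year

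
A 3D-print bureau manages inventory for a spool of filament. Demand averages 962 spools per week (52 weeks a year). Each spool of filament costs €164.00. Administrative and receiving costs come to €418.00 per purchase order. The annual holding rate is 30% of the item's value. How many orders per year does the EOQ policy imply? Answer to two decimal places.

N ≈ 54.26 orders per year

Annual demand D = 962 × 52 = 50,024.
Holding cost H = 0.30 × €164.00 = €49.2000 per unit per year.
EOQ = √(2DS/H) = √(2 × 50,024 × 418 / 49.2) ≈ 921.96.
Orders per year = D / Q* = 50,024 / 921.96 ≈ 54.259.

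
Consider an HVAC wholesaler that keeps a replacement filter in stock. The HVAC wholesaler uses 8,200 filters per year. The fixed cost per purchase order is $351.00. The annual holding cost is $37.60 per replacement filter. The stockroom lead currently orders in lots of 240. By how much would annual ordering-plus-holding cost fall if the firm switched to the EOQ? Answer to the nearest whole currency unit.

EOQ = √(2DS/H) = √(2 × 8,200 × 351 / 37.6) ≈ 391.27.
Cost at Q* = (D/Q*)S + (Q*/2)H = √(2DSH) ≈ $14,711.92.
Cost at Q = 240: (8,200/240)×351 + (240/2)×37.6 = $11,992.50 + $4,512.00 = $16,504.50.
Excess = $16,504.50 − $14,711.92 = $1,792.58.

Extra cost ≈ $1,793 per year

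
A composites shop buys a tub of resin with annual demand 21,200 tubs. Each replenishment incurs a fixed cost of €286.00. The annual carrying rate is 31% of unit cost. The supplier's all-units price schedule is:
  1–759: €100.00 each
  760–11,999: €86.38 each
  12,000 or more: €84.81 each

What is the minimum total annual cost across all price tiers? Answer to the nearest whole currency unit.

TC* ≈ €1,849,409

Holding cost per unit per year at price C is H = 0.31·C.
Candidates are each tier's EOQ (if it falls in that tier) and each price-break quantity.
EOQ at €100.00 = 625.4 (feasible in tier 1): TC = 21,200×€100.00 + (21,200/625.4)×286 + (625.4/2)×0.31×€100.00 = €2,139,388.62.
EOQ at €86.38 = 672.9 < 760, so use break Q=760: TC = 21,200×€86.38 + (21,200/760.0)×286 + (760.0/2)×0.31×€86.38 = €1,849,409.46.
EOQ at €84.81 = 679.1 < 12000, so use break Q=12000: TC = 21,200×€84.81 + (21,200/12000.0)×286 + (12000.0/2)×0.31×€84.81 = €1,956,223.87.
Lowest total cost among the candidates is at Q = 760.0.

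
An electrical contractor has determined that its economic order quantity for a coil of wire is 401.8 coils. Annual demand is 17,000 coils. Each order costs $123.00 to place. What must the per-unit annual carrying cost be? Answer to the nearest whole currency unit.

The basic EOQ model gives Q* = √(2DS/H); rearrange for the unknown.
From Q* = √(2DS/H): H = 2DS / Q*² = 2 × 17,000 × 123 / 401.8² = 25.9038.

H ≈ $26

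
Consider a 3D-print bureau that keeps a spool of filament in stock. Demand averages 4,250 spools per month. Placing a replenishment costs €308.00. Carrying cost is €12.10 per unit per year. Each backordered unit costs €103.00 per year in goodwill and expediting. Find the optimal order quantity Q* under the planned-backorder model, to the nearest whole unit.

Q* ≈ 1,703 spools

Annual demand D = 4,250 × 12 = 51,000.
With planned backorders, Q* = √(2DS/H) · √((H+B)/B).
√(2DS/H) = √(2 × 51,000 × 308 / 12.1) = 1611.324.
√((H+B)/B) = √((12.1+103)/103) = 1.0571.
Q* ≈ 1703.342.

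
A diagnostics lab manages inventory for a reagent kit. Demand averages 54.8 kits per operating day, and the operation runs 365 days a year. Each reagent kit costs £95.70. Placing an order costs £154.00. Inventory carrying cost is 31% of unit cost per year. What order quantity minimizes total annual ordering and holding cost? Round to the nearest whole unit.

Annual demand D = 54.8 × 365 = 20,002.
Holding cost H = 0.31 × £95.70 = £29.6670 per unit per year.
EOQ = √(2DS / H) = √(2 × 20,002 × 154 / 29.667).
= √(6,160,616 / 29.667) = √207,658.8802 ≈ 455.696.

Q* ≈ 456 kits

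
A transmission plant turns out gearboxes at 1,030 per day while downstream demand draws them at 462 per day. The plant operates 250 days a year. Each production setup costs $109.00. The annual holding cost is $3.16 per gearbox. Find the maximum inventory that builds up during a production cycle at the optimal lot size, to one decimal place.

Annual demand D = 462 × 250 = 115,500.
Production build-up factor (1 − d/p) = 1 − 462/1,030 = 0.5515.
Q* = √(2DS / (H(1 − d/p))) = √(2 × 115,500 × 109 / (3.16 × 0.5515)).
= √(25,179,000 / 1.7426) ≈ 3801.195.
Maximum inventory = Q*(1 − d/p) = 3801.195 × 0.5515 ≈ 2096.193.

I_max ≈ 2,096.2 gearboxes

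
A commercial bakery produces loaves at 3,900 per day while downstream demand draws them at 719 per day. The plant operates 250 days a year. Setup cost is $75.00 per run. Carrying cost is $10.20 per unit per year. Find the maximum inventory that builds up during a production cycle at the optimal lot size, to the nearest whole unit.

I_max ≈ 1,468 loaves

Annual demand D = 719 × 250 = 179,750.
Production build-up factor (1 − d/p) = 1 − 719/3,900 = 0.8156.
Q* = √(2DS / (H(1 − d/p))) = √(2 × 179,750 × 75 / (10.2 × 0.8156)).
= √(26,962,500 / 8.3195) ≈ 1800.240.
Maximum inventory = Q*(1 − d/p) = 1800.240 × 0.8156 ≈ 1468.350.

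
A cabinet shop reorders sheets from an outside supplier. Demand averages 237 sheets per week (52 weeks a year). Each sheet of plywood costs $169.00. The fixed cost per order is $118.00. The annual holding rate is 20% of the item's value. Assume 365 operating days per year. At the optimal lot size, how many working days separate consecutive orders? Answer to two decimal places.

Annual demand D = 237 × 52 = 12,324.
Holding cost H = 0.20 × $169.00 = $33.8000 per unit per year.
Q* = √(2DS/H) = √(2 × 12,324 × 118 / 33.8) ≈ 293.34.
Cycle time = Q*/D × 365 = 293.34 / 12,324 × 365 ≈ 8.688 days.

T ≈ 8.69 days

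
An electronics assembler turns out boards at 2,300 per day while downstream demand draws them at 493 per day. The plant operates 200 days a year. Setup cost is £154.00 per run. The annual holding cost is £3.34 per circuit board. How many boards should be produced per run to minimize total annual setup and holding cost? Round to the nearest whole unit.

Q* ≈ 3,402 boards

Annual demand D = 493 × 200 = 98,600.
Production build-up factor (1 − d/p) = 1 − 493/2,300 = 0.7857.
Q* = √(2DS / (H(1 − d/p))) = √(2 × 98,600 × 154 / (3.34 × 0.7857)).
= √(30,368,800 / 2.6241) ≈ 3401.930.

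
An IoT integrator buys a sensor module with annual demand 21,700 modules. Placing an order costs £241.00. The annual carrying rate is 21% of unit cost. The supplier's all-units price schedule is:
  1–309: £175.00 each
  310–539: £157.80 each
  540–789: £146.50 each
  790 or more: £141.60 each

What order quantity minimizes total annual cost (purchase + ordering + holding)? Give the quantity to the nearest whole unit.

Q* ≈ 790 modules

Holding cost per unit per year at price C is H = 0.21·C.
For each price level, check whether its EOQ is feasible; otherwise the best quantity at that price is the breakpoint.
Tier 1 (£175.00): EOQ = 533.5 exceeds tier's upper bound 309, so this tier is dominated.
Tier 2 (£157.80): EOQ = 561.8 exceeds tier's upper bound 539, so this tier is dominated.
EOQ at £146.50 = 583.1 (feasible in tier 3): TC = 21,700×£146.50 + (21,700/583.1)×241 + (583.1/2)×0.21×£146.50 = £3,196,988.32.
EOQ at £141.60 = 593.1 < 790, so use break Q=790: TC = 21,700×£141.60 + (21,700/790.0)×241 + (790.0/2)×0.21×£141.60 = £3,091,085.59.
Lowest total cost is £3,091,085.59 at Q = 790.0.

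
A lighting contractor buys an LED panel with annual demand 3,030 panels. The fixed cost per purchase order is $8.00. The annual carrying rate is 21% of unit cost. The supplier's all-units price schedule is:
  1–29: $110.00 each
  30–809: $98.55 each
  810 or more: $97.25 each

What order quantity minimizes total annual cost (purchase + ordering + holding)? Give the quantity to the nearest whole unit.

Holding cost per unit per year at price C is H = 0.21·C.
Candidates are each tier's EOQ (if it falls in that tier) and each price-break quantity.
Tier 1 ($110.00): EOQ = 45.8 exceeds tier's upper bound 29, so this tier is dominated.
EOQ at $98.55 = 48.4 (feasible in tier 2): TC = 3,030×$98.55 + (3,030/48.4)×8 + (48.4/2)×0.21×$98.55 = $299,608.16.
EOQ at $97.25 = 48.7 < 810, so use break Q=810: TC = 3,030×$97.25 + (3,030/810.0)×8 + (810.0/2)×0.21×$97.25 = $302,968.54.
Lowest total cost is $299,608.16 at Q = 48.4.

Q* ≈ 48 panels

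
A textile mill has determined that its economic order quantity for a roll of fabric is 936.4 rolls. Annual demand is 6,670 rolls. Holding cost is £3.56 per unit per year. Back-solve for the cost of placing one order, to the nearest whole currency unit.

S ≈ £234

Squaring Q* = √(2DS/H) gives Q*² = 2DS/H.
From Q* = √(2DS/H): S = Q*²H / (2D) = 936.4² × 3.56 / (2 × 6,670) = 234.0006.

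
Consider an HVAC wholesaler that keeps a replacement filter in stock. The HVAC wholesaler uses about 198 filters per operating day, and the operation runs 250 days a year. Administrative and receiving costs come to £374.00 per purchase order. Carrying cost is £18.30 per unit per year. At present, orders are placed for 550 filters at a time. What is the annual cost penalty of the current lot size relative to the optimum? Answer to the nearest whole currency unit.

Annual demand D = 198 × 250 = 49,500.
EOQ = √(2DS/H) = √(2 × 49,500 × 374 / 18.3) ≈ 1422.42.
Cost at Q* = (D/Q*)S + (Q*/2)H = √(2DSH) ≈ £26,030.29.
Cost at Q = 550: (49,500/550)×374 + (550/2)×18.3 = £33,660.00 + £5,032.50 = £38,692.50.
Excess = £38,692.50 − £26,030.29 = £12,662.21.

Extra cost ≈ £12,662 per year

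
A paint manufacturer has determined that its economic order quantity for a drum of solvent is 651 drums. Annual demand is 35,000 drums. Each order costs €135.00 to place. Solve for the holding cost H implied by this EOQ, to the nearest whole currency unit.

H ≈ €22

The basic EOQ model gives Q* = √(2DS/H); rearrange for the unknown.
From Q* = √(2DS/H): H = 2DS / Q*² = 2 × 35,000 × 135 / 651² = 22.2982.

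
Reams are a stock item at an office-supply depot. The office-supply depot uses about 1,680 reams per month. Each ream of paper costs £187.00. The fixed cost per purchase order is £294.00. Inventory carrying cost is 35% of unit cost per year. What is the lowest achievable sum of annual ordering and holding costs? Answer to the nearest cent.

TC* ≈ £27,854.08

Annual demand D = 1,680 × 12 = 20,160.
Holding cost H = 0.35 × £187.00 = £65.4500 per unit per year.
Q* = √(2DS/H) = √(2 × 20,160 × 294 / 65.45) ≈ 425.58.
At Q*, ordering cost (D/Q*)S equals holding cost (Q*/2)H, each = √(DSH/2).
Minimum total = √(2DSH) = √(2 × 20,160 × 294 × 65.45) ≈ 27854.076.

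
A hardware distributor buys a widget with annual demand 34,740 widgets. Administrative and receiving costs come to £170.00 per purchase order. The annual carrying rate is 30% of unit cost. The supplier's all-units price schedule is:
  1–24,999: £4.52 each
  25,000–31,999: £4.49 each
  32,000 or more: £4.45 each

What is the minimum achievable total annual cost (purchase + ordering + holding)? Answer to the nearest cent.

TC* ≈ £161,026.87

Holding cost per unit per year at price C is H = 0.30·C.
Candidates are each tier's EOQ (if it falls in that tier) and each price-break quantity.
EOQ at £4.52 = 2951.4 (feasible in tier 1): TC = 34,740×£4.52 + (34,740/2951.4)×170 + (2951.4/2)×0.30×£4.52 = £161,026.87.
EOQ at £4.49 = 2961.2 < 25000, so use break Q=25000: TC = 34,740×£4.49 + (34,740/25000.0)×170 + (25000.0/2)×0.30×£4.49 = £173,056.33.
EOQ at £4.45 = 2974.5 < 32000, so use break Q=32000: TC = 34,740×£4.45 + (34,740/32000.0)×170 + (32000.0/2)×0.30×£4.45 = £176,137.56.
Lowest total cost among the candidates is at Q = 2951.4.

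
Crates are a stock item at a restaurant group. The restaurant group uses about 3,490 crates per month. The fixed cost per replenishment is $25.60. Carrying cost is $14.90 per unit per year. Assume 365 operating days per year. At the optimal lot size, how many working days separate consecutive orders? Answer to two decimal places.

Annual demand D = 3,490 × 12 = 41,880.
EOQ = √(2DS/H) = √(2 × 41,880 × 25.6 / 14.9) ≈ 379.35.
Cycle time = Q*/D × 365 = 379.35 / 41,880 × 365 ≈ 3.306 days.

T ≈ 3.31 days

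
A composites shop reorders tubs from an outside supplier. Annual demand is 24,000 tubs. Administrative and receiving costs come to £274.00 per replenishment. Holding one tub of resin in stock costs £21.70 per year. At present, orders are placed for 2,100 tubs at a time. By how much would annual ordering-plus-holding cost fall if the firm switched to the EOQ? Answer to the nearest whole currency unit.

Extra cost ≈ £9,023 per year

EOQ = √(2DS/H) = √(2 × 24,000 × 274 / 21.7) ≈ 778.51.
Cost at Q* = (D/Q*)S + (Q*/2)H = √(2DSH) ≈ £16,893.74.
Cost at Q = 2,100: (24,000/2,100)×274 + (2,100/2)×21.7 = £3,131.43 + £22,785.00 = £25,916.43.
Excess = £25,916.43 − £16,893.74 = £9,022.69.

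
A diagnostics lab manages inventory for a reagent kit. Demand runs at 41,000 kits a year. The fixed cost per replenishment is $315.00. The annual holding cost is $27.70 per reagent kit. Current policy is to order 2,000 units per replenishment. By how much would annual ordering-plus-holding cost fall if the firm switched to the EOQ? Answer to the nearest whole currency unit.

EOQ = √(2DS/H) = √(2 × 41,000 × 315 / 27.7) ≈ 965.66.
Cost at Q* = (D/Q*)S + (Q*/2)H = √(2DSH) ≈ $26,748.66.
Cost at Q = 2,000: (41,000/2,000)×315 + (2,000/2)×27.7 = $6,457.50 + $27,700.00 = $34,157.50.
Excess = $34,157.50 − $26,748.66 = $7,408.84.

Extra cost ≈ $7,409 per year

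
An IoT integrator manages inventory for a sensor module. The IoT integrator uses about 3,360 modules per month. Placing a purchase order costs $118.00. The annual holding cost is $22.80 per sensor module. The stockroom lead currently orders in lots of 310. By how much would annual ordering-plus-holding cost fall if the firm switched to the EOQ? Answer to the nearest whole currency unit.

Annual demand D = 3,360 × 12 = 40,320.
EOQ = √(2DS/H) = √(2 × 40,320 × 118 / 22.8) ≈ 646.02.
Cost at Q* = (D/Q*)S + (Q*/2)H = √(2DSH) ≈ $14,729.35.
Cost at Q = 310: (40,320/310)×118 + (310/2)×22.8 = $15,347.61 + $3,534.00 = $18,881.61.
Excess = $18,881.61 − $14,729.35 = $4,152.26.

Extra cost ≈ $4,152 per year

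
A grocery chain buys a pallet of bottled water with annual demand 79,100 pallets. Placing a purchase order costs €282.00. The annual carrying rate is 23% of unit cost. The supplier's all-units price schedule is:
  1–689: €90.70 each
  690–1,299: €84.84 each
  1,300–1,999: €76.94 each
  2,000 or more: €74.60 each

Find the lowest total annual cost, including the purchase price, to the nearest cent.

TC* ≈ €5,929,171.10

Holding cost per unit per year at price C is H = 0.23·C.
Evaluate total cost at each tier's feasible EOQ or, if the EOQ is below the tier, at the tier's minimum quantity.
Tier 1 (€90.70): EOQ = 1462.4 exceeds tier's upper bound 689, so this tier is dominated.
Tier 2 (€84.84): EOQ = 1512.0 exceeds tier's upper bound 1299, so this tier is dominated.
EOQ at €76.94 = 1587.8 (feasible in tier 3): TC = 79,100×€76.94 + (79,100/1587.8)×282 + (1587.8/2)×0.23×€76.94 = €6,114,051.51.
EOQ at €74.60 = 1612.5 < 2000, so use break Q=2000: TC = 79,100×€74.60 + (79,100/2000.0)×282 + (2000.0/2)×0.23×€74.60 = €5,929,171.10.
Lowest total cost among the candidates is at Q = 2000.0.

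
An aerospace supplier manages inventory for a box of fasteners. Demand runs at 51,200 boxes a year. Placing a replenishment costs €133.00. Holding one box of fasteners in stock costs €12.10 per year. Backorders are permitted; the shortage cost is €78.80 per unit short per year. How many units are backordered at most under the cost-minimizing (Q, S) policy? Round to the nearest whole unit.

S* ≈ 152 boxes

With planned backorders, Q* = √(2DS/H) · √((H+B)/B).
√(2DS/H) = √(2 × 51,200 × 133 / 12.1) = 1060.921.
√((H+B)/B) = √((12.1+78.8)/78.8) = 1.0740.
Q* ≈ 1139.468.
S* = Q* · H/(H+B) = 1139.468 × 12.1/90.9 ≈ 151.678.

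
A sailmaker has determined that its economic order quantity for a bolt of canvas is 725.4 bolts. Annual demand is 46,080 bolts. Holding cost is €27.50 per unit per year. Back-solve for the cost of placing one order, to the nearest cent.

S ≈ €157.02

Squaring Q* = √(2DS/H) gives Q*² = 2DS/H.
From Q* = √(2DS/H): S = Q*²H / (2D) = 725.4² × 27.5 / (2 × 46,080) = 157.0165.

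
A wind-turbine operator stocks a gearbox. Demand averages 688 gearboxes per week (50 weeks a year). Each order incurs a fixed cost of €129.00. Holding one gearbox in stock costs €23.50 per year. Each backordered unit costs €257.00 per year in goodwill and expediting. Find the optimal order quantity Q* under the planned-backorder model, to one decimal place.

Annual demand D = 688 × 50 = 34,400.
With planned backorders, Q* = √(2DS/H) · √((H+B)/B).
√(2DS/H) = √(2 × 34,400 × 129 / 23.5) = 614.547.
√((H+B)/B) = √((23.5+257)/257) = 1.0447.
Q* ≈ 642.030.

Q* ≈ 642.0 gearboxes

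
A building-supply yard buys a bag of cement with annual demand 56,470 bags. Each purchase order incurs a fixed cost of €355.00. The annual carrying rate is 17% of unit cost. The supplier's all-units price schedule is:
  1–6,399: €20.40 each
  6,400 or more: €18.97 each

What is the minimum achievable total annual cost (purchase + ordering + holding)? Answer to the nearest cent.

TC* ≈ €1,084,687.90

Holding cost per unit per year at price C is H = 0.17·C.
Candidates are each tier's EOQ (if it falls in that tier) and each price-break quantity.
EOQ at €20.40 = 3400.2 (feasible in tier 1): TC = 56,470×€20.40 + (56,470/3400.2)×355 + (3400.2/2)×0.17×€20.40 = €1,163,779.73.
EOQ at €18.97 = 3526.0 < 6400, so use break Q=6400: TC = 56,470×€18.97 + (56,470/6400.0)×355 + (6400.0/2)×0.17×€18.97 = €1,084,687.90.
Lowest total cost among the candidates is at Q = 6400.0.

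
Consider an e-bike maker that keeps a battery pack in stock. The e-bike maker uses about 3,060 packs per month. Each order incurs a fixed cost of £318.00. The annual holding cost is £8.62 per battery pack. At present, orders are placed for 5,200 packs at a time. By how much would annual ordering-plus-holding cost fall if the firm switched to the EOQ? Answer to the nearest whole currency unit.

Extra cost ≈ £10,469 per year

Annual demand D = 3,060 × 12 = 36,720.
EOQ = √(2DS/H) = √(2 × 36,720 × 318 / 8.62) ≈ 1645.99.
Cost at Q* = (D/Q*)S + (Q*/2)H = √(2DSH) ≈ £14,188.40.
Cost at Q = 5,200: (36,720/5,200)×318 + (5,200/2)×8.62 = £2,245.57 + £22,412.00 = £24,657.57.
Excess = £24,657.57 − £14,188.40 = £10,469.17.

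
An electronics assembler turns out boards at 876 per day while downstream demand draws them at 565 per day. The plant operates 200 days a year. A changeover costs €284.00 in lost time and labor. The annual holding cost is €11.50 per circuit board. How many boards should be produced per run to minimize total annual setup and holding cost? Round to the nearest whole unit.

Q* ≈ 3,965 boards

Annual demand D = 565 × 200 = 113,000.
Production build-up factor (1 − d/p) = 1 − 565/876 = 0.3550.
Q* = √(2DS / (H(1 − d/p))) = √(2 × 113,000 × 284 / (11.5 × 0.3550)).
= √(64,184,000 / 4.0828) ≈ 3964.937.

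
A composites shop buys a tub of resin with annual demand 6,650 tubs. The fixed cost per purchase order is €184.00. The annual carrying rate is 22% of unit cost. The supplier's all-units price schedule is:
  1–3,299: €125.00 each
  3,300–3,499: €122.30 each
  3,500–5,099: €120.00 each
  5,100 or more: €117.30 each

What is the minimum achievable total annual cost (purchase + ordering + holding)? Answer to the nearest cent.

Holding cost per unit per year at price C is H = 0.22·C.
For each price level, check whether its EOQ is feasible; otherwise the best quantity at that price is the breakpoint.
EOQ at €125.00 = 298.3 (feasible in tier 1): TC = 6,650×€125.00 + (6,650/298.3)×184 + (298.3/2)×0.22×€125.00 = €839,453.54.
EOQ at €122.30 = 301.6 < 3300, so use break Q=3300: TC = 6,650×€122.30 + (6,650/3300.0)×184 + (3300.0/2)×0.22×€122.30 = €858,060.69.
EOQ at €120.00 = 304.5 < 3500, so use break Q=3500: TC = 6,650×€120.00 + (6,650/3500.0)×184 + (3500.0/2)×0.22×€120.00 = €844,549.60.
EOQ at €117.30 = 307.9 < 5100, so use break Q=5100: TC = 6,650×€117.30 + (6,650/5100.0)×184 + (5100.0/2)×0.22×€117.30 = €846,090.22.
Lowest total cost among the candidates is at Q = 298.3.

TC* ≈ €839,453.54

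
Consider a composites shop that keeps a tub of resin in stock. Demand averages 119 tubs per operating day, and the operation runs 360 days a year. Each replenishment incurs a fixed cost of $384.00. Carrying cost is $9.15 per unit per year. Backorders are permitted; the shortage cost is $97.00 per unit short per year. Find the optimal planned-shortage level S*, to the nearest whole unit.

Annual demand D = 119 × 360 = 42,840.
With planned backorders, Q* = √(2DS/H) · √((H+B)/B).
√(2DS/H) = √(2 × 42,840 × 384 / 9.15) = 1896.247.
√((H+B)/B) = √((9.15+97)/97) = 1.0461.
Q* ≈ 1983.668.
S* = Q* · H/(H+B) = 1983.668 × 9.15/106.15 ≈ 170.990.

S* ≈ 171 tubs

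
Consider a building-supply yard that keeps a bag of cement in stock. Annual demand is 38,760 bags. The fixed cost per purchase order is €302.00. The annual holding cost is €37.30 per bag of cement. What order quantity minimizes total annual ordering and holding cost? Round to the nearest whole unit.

Q* ≈ 792 bags

EOQ = √(2DS / H) = √(2 × 38,760 × 302 / 37.3).
= √(23,411,040 / 37.3) = √627,641.8231 ≈ 792.238.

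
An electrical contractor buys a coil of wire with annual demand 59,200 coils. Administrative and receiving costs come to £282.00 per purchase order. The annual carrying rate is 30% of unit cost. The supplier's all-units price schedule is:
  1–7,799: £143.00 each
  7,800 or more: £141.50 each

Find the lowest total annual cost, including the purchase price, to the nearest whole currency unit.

Holding cost per unit per year at price C is H = 0.30·C.
Candidates are each tier's EOQ (if it falls in that tier) and each price-break quantity.
EOQ at £143.00 = 882.2 (feasible in tier 1): TC = 59,200×£143.00 + (59,200/882.2)×282 + (882.2/2)×0.30×£143.00 = £8,503,446.79.
EOQ at £141.50 = 886.9 < 7800, so use break Q=7800: TC = 59,200×£141.50 + (59,200/7800.0)×282 + (7800.0/2)×0.30×£141.50 = £8,544,495.31.
Lowest total cost among the candidates is at Q = 882.2.

TC* ≈ £8,503,447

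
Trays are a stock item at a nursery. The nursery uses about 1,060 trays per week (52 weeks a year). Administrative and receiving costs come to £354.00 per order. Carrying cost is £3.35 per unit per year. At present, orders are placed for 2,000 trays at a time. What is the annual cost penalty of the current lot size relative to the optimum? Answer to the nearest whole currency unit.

Annual demand D = 1,060 × 52 = 55,120.
EOQ = √(2DS/H) = √(2 × 55,120 × 354 / 3.35) ≈ 3413.10.
Cost at Q* = (D/Q*)S + (Q*/2)H = √(2DSH) ≈ £11,433.88.
Cost at Q = 2,000: (55,120/2,000)×354 + (2,000/2)×3.35 = £9,756.24 + £3,350.00 = £13,106.24.
Excess = £13,106.24 − £11,433.88 = £1,672.36.

Extra cost ≈ £1,672 per year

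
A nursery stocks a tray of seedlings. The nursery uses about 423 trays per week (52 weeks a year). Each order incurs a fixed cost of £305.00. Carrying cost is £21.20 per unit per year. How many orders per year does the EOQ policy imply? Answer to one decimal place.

N ≈ 27.6 orders per year

Annual demand D = 423 × 52 = 21,996.
The optimal lot size = √(2DS/H) = √(2 × 21,996 × 305 / 21.2) ≈ 795.55.
Orders per year = D / Q* = 21,996 / 795.55 ≈ 27.649.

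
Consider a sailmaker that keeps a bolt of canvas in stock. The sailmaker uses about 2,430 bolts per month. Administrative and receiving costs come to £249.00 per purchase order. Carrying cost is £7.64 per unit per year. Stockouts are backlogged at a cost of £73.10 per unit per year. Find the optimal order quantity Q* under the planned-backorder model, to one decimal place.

Annual demand D = 2,430 × 12 = 29,160.
With planned backorders, Q* = √(2DS/H) · √((H+B)/B).
√(2DS/H) = √(2 × 29,160 × 249 / 7.64) = 1378.675.
√((H+B)/B) = √((7.64+73.1)/73.1) = 1.0510.
Q* ≈ 1448.930.

Q* ≈ 1,448.9 bolts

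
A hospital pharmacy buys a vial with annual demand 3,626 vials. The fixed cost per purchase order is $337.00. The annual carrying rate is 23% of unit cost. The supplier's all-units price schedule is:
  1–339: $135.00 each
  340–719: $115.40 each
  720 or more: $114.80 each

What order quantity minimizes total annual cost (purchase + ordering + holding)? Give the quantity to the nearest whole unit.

Holding cost per unit per year at price C is H = 0.23·C.
Evaluate total cost at each tier's feasible EOQ or, if the EOQ is below the tier, at the tier's minimum quantity.
EOQ at $135.00 = 280.6 (feasible in tier 1): TC = 3,626×$135.00 + (3,626/280.6)×337 + (280.6/2)×0.23×$135.00 = $498,221.13.
EOQ at $115.40 = 303.4 < 340, so use break Q=340: TC = 3,626×$115.40 + (3,626/340.0)×337 + (340.0/2)×0.23×$115.40 = $426,546.55.
EOQ at $114.80 = 304.2 < 720, so use break Q=720: TC = 3,626×$114.80 + (3,626/720.0)×337 + (720.0/2)×0.23×$114.80 = $427,467.41.
Lowest total cost is $426,546.55 at Q = 340.0.

Q* ≈ 340 vials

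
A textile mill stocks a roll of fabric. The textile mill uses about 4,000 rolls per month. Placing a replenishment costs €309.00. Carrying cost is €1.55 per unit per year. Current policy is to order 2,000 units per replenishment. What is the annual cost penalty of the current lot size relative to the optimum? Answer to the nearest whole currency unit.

Annual demand D = 4,000 × 12 = 48,000.
EOQ = √(2DS/H) = √(2 × 48,000 × 309 / 1.55) ≈ 4374.71.
Cost at Q* = (D/Q*)S + (Q*/2)H = √(2DSH) ≈ €6,780.80.
Cost at Q = 2,000: (48,000/2,000)×309 + (2,000/2)×1.55 = €7,416.00 + €1,550.00 = €8,966.00.
Excess = €8,966.00 − €6,780.80 = €2,185.20.

Extra cost ≈ €2,185 per year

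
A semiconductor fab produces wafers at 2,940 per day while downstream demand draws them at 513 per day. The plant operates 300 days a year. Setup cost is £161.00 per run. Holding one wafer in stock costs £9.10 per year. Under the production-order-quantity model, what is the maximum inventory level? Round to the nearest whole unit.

I_max ≈ 2,120 wafers

Annual demand D = 513 × 300 = 153,900.
Production build-up factor (1 − d/p) = 1 − 513/2,940 = 0.8255.
Q* = √(2DS / (H(1 − d/p))) = √(2 × 153,900 × 161 / (9.1 × 0.8255)).
= √(49,555,800 / 7.5121) ≈ 2568.416.
Maximum inventory = Q*(1 − d/p) = 2568.416 × 0.8255 ≈ 2120.253.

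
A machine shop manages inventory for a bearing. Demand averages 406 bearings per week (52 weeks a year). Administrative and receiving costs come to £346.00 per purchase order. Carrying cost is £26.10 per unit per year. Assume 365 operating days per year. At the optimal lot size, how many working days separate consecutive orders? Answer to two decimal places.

Annual demand D = 406 × 52 = 21,112.
The optimal lot size = √(2DS/H) = √(2 × 21,112 × 346 / 26.1) ≈ 748.17.
Cycle time = Q*/D × 365 = 748.17 / 21,112 × 365 ≈ 12.935 days.

T ≈ 12.93 days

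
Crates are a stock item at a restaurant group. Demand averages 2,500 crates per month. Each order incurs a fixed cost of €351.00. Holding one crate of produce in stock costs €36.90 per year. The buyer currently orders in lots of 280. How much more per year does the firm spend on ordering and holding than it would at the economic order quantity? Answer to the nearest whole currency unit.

Annual demand D = 2,500 × 12 = 30,000.
EOQ = √(2DS/H) = √(2 × 30,000 × 351 / 36.9) ≈ 755.47.
Cost at Q* = (D/Q*)S + (Q*/2)H = √(2DSH) ≈ €27,876.76.
Cost at Q = 280: (30,000/280)×351 + (280/2)×36.9 = €37,607.14 + €5,166.00 = €42,773.14.
Excess = €42,773.14 − €27,876.76 = €14,896.38.

Extra cost ≈ €14,896 per year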